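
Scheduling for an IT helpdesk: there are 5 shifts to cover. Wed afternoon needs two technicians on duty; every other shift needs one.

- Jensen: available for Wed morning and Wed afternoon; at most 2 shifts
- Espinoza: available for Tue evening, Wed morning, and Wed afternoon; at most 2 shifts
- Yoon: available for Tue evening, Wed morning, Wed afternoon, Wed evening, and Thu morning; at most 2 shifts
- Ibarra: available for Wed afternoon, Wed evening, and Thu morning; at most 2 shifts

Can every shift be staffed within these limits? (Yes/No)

Yes

One valid schedule: Tue evening→Espinoza, Wed morning→Jensen, Wed afternoon→Jensen+Espinoza, Wed evening→Yoon, Thu morning→Yoon.
Loads: Jensen 2/2, Espinoza 2/2, Yoon 2/2, Ibarra 0/2 — all within limits.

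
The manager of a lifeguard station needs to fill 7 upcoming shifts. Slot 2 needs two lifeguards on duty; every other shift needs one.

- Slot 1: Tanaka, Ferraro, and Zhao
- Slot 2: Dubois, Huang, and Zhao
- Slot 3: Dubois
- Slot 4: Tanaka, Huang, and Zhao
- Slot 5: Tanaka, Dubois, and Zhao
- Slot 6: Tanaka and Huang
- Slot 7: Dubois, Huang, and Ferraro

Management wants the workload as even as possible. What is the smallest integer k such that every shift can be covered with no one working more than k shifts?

With 5 lifeguards and 8 worker-slots to fill, someone must work at least ⌈8/5⌉ = 2 shifts, so k ≥ 2.
k = 2 works: Slot 1→Tanaka, Slot 2→Dubois+Huang, Slot 3→Dubois, Slot 4→Huang, Slot 5→Zhao, Slot 6→Tanaka, Slot 7→Ferraro.
Loads: Tanaka 2, Dubois 2, Huang 2, Ferraro 1, Zhao 1 — all ≤ 2.

2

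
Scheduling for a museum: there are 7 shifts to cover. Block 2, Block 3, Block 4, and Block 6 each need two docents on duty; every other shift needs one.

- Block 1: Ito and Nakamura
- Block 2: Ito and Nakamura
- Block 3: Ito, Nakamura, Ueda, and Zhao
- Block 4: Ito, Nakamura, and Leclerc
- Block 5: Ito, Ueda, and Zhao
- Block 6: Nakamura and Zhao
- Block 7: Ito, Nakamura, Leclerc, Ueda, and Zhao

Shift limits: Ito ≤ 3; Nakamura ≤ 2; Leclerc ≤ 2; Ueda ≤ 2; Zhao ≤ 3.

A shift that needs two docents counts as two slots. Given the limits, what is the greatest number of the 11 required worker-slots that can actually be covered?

11

Total capacity across all docents is 3+2+2+2+3 = 12, and 11 slots are needed, so at most 11 can be filled.
An assignment achieving 11: Block 1→Ito, Block 2→Ito+Nakamura, Block 3→Ueda+Zhao, Block 4→Ito+Leclerc, Block 5→Ueda, Block 6→Nakamura+Zhao, Block 7→Leclerc.
Loads: Ito 3/3, Nakamura 2/2, Leclerc 2/2, Ueda 2/2, Zhao 2/3.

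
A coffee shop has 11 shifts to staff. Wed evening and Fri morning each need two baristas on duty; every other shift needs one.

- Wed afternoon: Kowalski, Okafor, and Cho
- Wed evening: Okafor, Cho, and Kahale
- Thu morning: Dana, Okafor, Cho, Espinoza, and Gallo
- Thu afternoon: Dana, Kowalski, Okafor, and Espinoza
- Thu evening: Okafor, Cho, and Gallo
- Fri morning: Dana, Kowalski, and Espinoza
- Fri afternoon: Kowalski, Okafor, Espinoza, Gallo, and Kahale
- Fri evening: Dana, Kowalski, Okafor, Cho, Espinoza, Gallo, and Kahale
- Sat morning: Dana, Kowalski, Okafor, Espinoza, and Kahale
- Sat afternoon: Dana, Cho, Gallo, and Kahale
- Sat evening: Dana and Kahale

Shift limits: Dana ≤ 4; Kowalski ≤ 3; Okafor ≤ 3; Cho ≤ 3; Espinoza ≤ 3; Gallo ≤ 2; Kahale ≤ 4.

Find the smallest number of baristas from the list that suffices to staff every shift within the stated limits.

13 slots to fill and no one can take more than 4, so at least ⌈13/4⌉ = 4 baristas are needed.
Dana, Kowalski, Okafor, and Cho alone can cover everything: Wed afternoon→Kowalski, Wed evening→Okafor+Cho, Thu morning→Cho, Thu afternoon→Dana, Thu evening→Okafor, Fri morning→Dana+Kowalski, Fri afternoon→Kowalski, Fri evening→Cho, Sat morning→Okafor, Sat afternoon→Dana, Sat evening→Dana.

4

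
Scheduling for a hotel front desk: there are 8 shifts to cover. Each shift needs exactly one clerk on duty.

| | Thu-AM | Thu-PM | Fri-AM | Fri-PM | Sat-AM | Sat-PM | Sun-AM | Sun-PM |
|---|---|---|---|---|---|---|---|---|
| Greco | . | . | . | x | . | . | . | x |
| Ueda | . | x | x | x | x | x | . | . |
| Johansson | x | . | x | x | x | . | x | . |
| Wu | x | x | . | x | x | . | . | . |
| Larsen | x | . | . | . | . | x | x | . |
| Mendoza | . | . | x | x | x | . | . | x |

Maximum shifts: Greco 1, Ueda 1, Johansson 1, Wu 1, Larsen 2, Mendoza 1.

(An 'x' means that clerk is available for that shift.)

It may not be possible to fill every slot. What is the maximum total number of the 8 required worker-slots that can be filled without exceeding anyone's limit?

Total capacity across all clerks is 1+1+1+1+2+1 = 7, and 8 slots are needed, so at most 7 can be filled.
An assignment achieving 7: Thu-AM→Larsen, Thu-PM→Ueda, Fri-AM→Mendoza, Sat-AM→Wu, Sat-PM→Larsen, Sun-AM→Johansson, Sun-PM→Greco.
Loads: Greco 1/1, Ueda 1/1, Johansson 1/1, Wu 1/1, Larsen 2/2, Mendoza 1/1.

7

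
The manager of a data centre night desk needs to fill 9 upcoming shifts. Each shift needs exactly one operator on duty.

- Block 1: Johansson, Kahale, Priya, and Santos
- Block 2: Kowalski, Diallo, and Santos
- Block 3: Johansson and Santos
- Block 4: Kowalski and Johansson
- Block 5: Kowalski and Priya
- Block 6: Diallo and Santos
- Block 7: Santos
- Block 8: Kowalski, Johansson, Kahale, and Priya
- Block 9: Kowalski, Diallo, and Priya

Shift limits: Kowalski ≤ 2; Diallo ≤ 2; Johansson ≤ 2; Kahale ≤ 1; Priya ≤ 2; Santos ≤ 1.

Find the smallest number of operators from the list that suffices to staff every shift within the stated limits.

5

9 slots to fill and no one can take more than 2, so at least ⌈9/2⌉ = 5 operators are needed.
Kowalski, Diallo, Johansson, Priya, and Santos alone can cover everything: Block 1→Johansson, Block 2→Diallo, Block 3→Johansson, Block 4→Kowalski, Block 5→Kowalski, Block 6→Diallo, Block 7→Santos, Block 8→Priya, Block 9→Priya.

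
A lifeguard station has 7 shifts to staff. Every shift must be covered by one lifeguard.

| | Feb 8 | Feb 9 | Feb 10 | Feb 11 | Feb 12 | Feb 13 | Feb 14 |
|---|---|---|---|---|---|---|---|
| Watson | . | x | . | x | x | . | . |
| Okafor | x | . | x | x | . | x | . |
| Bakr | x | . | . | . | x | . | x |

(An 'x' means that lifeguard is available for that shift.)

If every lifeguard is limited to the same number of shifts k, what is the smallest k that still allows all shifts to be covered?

With 3 lifeguards and 7 worker-slots to fill, someone must work at least ⌈7/3⌉ = 3 shifts, so k ≥ 3.
k = 3 works: Feb 8→Okafor, Feb 9→Watson, Feb 10→Okafor, Feb 11→Watson, Feb 12→Watson, Feb 13→Okafor, Feb 14→Bakr.
Loads: Watson 3, Okafor 3, Bakr 1 — all ≤ 3.

3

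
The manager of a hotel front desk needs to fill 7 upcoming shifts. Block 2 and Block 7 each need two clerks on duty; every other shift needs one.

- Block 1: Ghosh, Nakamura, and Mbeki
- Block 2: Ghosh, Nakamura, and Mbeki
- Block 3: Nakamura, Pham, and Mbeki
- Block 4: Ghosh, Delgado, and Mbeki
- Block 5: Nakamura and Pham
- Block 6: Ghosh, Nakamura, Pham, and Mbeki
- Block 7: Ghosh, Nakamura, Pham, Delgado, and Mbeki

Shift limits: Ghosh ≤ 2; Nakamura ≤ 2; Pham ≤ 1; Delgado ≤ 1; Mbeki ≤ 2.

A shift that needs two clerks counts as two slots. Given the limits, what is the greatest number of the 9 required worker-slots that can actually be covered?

Total capacity across all clerks is 2+2+1+1+2 = 8, and 9 slots are needed, so at most 8 can be filled.
An assignment achieving 8: Block 1→Ghosh, Block 2→Ghosh+Nakamura, Block 3→Pham, Block 4→Delgado, Block 5→Nakamura, Block 6→Mbeki, Block 7→Mbeki.
Loads: Ghosh 2/2, Nakamura 2/2, Pham 1/1, Delgado 1/1, Mbeki 2/2.

8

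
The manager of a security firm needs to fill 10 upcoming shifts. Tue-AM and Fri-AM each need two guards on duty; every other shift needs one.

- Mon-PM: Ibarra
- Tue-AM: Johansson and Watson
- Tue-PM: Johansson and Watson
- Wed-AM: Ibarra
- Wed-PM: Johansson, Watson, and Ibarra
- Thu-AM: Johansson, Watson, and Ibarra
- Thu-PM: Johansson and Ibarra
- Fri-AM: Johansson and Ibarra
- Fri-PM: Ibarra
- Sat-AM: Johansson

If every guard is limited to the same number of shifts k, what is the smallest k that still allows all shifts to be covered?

4

With 3 guards and 12 worker-slots to fill, someone must work at least ⌈12/3⌉ = 4 shifts, so k ≥ 4.
k = 4 works: Mon-PM→Ibarra, Tue-AM→Johansson+Watson, Tue-PM→Watson, Wed-AM→Ibarra, Wed-PM→Watson, Thu-AM→Watson, Thu-PM→Johansson, Fri-AM→Johansson+Ibarra, Fri-PM→Ibarra, Sat-AM→Johansson.
Loads: Johansson 4, Watson 4, Ibarra 4 — all ≤ 4.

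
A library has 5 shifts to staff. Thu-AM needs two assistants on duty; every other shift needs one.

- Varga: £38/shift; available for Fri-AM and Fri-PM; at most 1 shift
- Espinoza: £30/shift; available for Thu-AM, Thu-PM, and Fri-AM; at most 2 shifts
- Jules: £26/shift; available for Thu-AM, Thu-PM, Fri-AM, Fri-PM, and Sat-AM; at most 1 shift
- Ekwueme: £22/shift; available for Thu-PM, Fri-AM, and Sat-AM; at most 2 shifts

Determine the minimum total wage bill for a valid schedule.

Thu-AM can only be covered by Espinoza and Jules, so that assignment is forced.
Picking the cheapest available assistant for each shift independently would cost £148, but that ignores the shift limits.
An optimal schedule: Thu-AM→Espinoza+Jules, Thu-PM→Espinoza, Fri-AM→Ekwueme, Fri-PM→Varga, Sat-AM→Ekwueme.
Total: 30 + 26 + 30 + 22 + 38 + 22 = £168.

£168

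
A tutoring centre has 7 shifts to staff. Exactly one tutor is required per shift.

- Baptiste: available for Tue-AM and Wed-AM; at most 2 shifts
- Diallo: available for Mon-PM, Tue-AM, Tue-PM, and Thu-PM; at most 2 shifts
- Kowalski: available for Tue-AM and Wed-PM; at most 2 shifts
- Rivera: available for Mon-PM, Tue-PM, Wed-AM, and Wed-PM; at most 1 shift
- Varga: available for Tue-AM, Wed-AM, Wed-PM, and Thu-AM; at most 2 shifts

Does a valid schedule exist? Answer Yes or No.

Thu-AM can only be covered by Varga, so that assignment is forced.
Thu-PM can only be covered by Diallo, so that assignment is forced.
One valid schedule: Mon-PM→Diallo, Tue-AM→Baptiste, Tue-PM→Rivera, Wed-AM→Baptiste, Wed-PM→Kowalski, Thu-AM→Varga, Thu-PM→Diallo.
Loads: Baptiste 2/2, Diallo 2/2, Kowalski 1/2, Rivera 1/1, Varga 1/2 — all within limits.

Yes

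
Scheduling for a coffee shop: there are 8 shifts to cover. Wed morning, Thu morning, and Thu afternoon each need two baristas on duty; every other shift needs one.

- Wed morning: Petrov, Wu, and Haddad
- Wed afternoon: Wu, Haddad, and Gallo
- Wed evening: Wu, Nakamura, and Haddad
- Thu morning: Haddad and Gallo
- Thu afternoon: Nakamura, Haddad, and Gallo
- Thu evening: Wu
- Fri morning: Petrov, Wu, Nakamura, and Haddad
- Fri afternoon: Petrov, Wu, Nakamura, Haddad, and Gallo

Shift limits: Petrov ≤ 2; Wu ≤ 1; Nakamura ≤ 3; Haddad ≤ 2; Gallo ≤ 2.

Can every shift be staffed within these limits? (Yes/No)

Shifts {Wed morning, Wed afternoon, Thu morning, Thu afternoon, Thu evening} need 8 worker-slots in total, but the baristas available for any of those shifts (Petrov, Wu, Nakamura, Haddad, and Gallo) can supply at most 7 among them. So no valid schedule exists.

No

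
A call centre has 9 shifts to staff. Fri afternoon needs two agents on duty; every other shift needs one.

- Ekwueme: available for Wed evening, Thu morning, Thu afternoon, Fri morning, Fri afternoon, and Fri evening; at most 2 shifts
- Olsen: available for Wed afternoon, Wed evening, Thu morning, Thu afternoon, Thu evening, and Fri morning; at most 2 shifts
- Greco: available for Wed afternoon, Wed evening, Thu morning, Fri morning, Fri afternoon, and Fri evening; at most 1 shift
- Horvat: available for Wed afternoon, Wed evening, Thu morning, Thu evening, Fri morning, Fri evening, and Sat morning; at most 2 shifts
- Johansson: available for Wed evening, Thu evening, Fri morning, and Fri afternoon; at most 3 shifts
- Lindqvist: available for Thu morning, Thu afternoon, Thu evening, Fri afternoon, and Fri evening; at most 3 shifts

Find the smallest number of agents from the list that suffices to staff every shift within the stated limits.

4

10 slots to fill and no one can take more than 3, so at least ⌈10/3⌉ = 4 agents are needed.
Ekwueme, Horvat, Johansson, and Lindqvist alone can cover everything: Wed afternoon→Horvat, Wed evening→Ekwueme, Thu morning→Lindqvist, Thu afternoon→Ekwueme, Thu evening→Johansson, Fri morning→Johansson, Fri afternoon→Johansson+Lindqvist, Fri evening→Lindqvist, Sat morning→Horvat.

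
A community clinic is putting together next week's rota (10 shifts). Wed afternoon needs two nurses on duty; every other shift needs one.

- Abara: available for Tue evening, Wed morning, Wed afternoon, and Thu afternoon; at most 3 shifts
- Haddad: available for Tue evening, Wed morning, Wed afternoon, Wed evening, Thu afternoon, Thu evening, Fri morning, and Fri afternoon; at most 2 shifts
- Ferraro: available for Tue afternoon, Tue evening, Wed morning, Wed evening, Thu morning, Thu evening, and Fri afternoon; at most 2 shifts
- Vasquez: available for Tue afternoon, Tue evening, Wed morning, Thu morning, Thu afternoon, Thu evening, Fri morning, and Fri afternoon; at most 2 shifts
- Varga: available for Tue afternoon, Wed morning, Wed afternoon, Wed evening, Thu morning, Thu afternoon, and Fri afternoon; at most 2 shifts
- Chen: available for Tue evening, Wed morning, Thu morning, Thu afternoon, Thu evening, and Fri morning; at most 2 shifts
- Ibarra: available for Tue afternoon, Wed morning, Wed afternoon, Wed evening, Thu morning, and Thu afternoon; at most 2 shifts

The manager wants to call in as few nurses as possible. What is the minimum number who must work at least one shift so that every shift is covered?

11 slots to fill and no one can take more than 3, so at least ⌈11/3⌉ = 4 nurses are needed.
Any 4 nurses together have capacity at most 3+2+2+2 = 9 < 11 slots, so 4 can never suffice.
Abara, Haddad, Ferraro, Vasquez, and Varga alone can cover everything: Tue afternoon→Ferraro, Tue evening→Abara, Wed morning→Varga, Wed afternoon→Abara+Haddad, Wed evening→Ferraro, Thu morning→Vasquez, Thu afternoon→Abara, Thu evening→Vasquez, Fri morning→Haddad, Fri afternoon→Varga.

5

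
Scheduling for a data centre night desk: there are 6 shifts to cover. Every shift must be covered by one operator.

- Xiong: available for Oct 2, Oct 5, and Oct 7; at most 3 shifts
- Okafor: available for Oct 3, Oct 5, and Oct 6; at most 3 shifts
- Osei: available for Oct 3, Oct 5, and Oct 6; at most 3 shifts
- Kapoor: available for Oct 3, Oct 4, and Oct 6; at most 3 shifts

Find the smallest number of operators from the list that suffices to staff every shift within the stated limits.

6 slots to fill and no one can take more than 3, so at least ⌈6/3⌉ = 2 operators are needed.
Xiong and Kapoor alone can cover everything: Oct 2→Xiong, Oct 3→Kapoor, Oct 4→Kapoor, Oct 5→Xiong, Oct 6→Kapoor, Oct 7→Xiong.

2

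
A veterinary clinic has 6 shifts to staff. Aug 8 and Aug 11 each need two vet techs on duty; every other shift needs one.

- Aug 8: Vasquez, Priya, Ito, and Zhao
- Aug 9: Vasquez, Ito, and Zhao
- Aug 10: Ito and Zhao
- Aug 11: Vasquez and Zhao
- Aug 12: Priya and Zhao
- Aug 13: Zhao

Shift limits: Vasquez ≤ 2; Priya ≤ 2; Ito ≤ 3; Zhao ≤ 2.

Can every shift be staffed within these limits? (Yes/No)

Yes

Aug 11 can only be covered by Vasquez and Zhao, so that assignment is forced.
Aug 13 can only be covered by Zhao, so that assignment is forced.
One valid schedule: Aug 8→Priya+Ito, Aug 9→Vasquez, Aug 10→Ito, Aug 11→Vasquez+Zhao, Aug 12→Priya, Aug 13→Zhao.
Loads: Vasquez 2/2, Priya 2/2, Ito 2/3, Zhao 2/2 — all within limits.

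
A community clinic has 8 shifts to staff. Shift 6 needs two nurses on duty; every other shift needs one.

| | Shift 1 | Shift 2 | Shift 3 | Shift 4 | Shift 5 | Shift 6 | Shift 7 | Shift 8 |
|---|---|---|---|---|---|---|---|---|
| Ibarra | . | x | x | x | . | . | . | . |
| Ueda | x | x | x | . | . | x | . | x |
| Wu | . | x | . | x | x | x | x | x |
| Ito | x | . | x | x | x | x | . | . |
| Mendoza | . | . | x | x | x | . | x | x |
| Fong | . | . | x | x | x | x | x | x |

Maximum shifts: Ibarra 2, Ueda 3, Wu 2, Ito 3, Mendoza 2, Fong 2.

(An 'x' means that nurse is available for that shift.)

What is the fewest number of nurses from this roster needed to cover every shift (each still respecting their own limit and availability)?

9 slots to fill and no one can take more than 3, so at least ⌈9/3⌉ = 3 nurses are needed.
Any 3 nurses together have capacity at most 3+3+2 = 8 < 9 slots, so 3 can never suffice.
Ibarra, Ueda, Wu, and Ito alone can cover everything: Shift 1→Ueda, Shift 2→Ibarra, Shift 3→Ibarra, Shift 4→Ito, Shift 5→Wu, Shift 6→Ueda+Ito, Shift 7→Wu, Shift 8→Ueda.

4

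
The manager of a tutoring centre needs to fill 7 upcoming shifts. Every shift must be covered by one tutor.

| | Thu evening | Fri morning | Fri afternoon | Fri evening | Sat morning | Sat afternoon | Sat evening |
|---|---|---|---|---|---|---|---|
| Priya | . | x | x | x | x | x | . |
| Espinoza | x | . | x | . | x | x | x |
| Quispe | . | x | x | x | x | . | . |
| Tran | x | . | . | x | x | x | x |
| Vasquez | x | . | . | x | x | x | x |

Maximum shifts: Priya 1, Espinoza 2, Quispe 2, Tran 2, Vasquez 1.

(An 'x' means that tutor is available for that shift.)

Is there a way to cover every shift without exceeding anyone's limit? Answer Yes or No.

Yes

One valid schedule: Thu evening→Espinoza, Fri morning→Priya, Fri afternoon→Espinoza, Fri evening→Quispe, Sat morning→Quispe, Sat afternoon→Tran, Sat evening→Tran.
Loads: Priya 1/1, Espinoza 2/2, Quispe 2/2, Tran 2/2, Vasquez 0/1 — all within limits.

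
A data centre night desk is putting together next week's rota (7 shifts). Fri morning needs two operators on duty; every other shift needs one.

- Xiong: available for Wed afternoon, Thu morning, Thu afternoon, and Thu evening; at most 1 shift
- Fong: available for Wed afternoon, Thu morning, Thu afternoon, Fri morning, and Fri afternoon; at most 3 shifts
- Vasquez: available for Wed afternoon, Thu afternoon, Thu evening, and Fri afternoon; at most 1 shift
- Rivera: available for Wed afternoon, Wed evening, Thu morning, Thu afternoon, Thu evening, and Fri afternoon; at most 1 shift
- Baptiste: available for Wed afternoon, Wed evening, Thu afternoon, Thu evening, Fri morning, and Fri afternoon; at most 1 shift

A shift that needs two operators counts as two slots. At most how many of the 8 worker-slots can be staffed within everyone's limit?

7

Total capacity across all operators is 1+3+1+1+1 = 7, and 8 slots are needed, so at most 7 can be filled.
An assignment achieving 7: Wed afternoon→Fong, Wed evening→Rivera, Thu morning→Xiong, Thu evening→Vasquez, Fri morning→Fong+Baptiste, Fri afternoon→Fong.
Loads: Xiong 1/1, Fong 3/3, Vasquez 1/1, Rivera 1/1, Baptiste 1/1.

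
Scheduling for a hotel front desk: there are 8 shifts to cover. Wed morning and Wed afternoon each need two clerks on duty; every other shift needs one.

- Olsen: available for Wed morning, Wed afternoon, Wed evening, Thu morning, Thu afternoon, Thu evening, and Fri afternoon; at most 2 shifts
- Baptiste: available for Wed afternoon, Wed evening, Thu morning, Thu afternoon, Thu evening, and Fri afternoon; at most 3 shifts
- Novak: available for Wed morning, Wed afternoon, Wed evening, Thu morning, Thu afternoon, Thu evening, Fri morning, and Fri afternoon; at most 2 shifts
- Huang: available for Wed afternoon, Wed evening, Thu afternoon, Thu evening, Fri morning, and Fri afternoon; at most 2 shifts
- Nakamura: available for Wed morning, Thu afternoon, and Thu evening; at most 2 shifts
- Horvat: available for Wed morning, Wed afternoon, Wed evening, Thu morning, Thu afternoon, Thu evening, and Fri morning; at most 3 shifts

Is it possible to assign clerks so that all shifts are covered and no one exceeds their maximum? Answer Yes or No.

One valid schedule: Wed morning→Novak+Nakamura, Wed afternoon→Huang+Horvat, Wed evening→Baptiste, Thu morning→Olsen, Thu afternoon→Baptiste, Thu evening→Baptiste, Fri morning→Novak, Fri afternoon→Olsen.
Loads: Olsen 2/2, Baptiste 3/3, Novak 2/2, Huang 1/2, Nakamura 1/2, Horvat 1/3 — all within limits.

Yes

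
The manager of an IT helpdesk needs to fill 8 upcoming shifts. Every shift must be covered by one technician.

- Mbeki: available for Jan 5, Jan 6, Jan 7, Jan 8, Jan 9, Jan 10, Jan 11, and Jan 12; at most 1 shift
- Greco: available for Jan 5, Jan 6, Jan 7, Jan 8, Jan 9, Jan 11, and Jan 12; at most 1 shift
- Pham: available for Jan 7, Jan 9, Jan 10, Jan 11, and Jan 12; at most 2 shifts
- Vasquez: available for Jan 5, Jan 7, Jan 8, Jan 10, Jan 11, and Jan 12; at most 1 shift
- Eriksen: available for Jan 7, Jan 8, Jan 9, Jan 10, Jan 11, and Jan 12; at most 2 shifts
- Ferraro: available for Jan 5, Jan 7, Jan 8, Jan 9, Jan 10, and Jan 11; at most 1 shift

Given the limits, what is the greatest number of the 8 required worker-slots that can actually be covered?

Total capacity across all technicians is 1+1+2+1+2+1 = 8, and 8 slots are needed, so at most 8 can be filled.
An assignment achieving 8: Jan 5→Greco, Jan 6→Mbeki, Jan 7→Eriksen, Jan 8→Vasquez, Jan 9→Pham, Jan 10→Pham, Jan 11→Ferraro, Jan 12→Eriksen.
Loads: Mbeki 1/1, Greco 1/1, Pham 2/2, Vasquez 1/1, Eriksen 2/2, Ferraro 1/1.

8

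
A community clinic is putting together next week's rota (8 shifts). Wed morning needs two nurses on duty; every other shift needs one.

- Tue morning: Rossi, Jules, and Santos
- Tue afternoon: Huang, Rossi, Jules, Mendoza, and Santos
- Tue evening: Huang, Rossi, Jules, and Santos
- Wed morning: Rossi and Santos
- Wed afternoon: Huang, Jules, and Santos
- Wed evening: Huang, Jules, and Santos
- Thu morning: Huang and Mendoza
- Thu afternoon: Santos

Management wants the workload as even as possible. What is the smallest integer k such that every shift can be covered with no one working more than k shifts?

2

With 5 nurses and 9 worker-slots to fill, someone must work at least ⌈9/5⌉ = 2 shifts, so k ≥ 2.
k = 2 works: Tue morning→Rossi, Tue afternoon→Mendoza, Tue evening→Jules, Wed morning→Rossi+Santos, Wed afternoon→Huang, Wed evening→Jules, Thu morning→Huang, Thu afternoon→Santos.
Loads: Huang 2, Rossi 2, Jules 2, Mendoza 1, Santos 2 — all ≤ 2.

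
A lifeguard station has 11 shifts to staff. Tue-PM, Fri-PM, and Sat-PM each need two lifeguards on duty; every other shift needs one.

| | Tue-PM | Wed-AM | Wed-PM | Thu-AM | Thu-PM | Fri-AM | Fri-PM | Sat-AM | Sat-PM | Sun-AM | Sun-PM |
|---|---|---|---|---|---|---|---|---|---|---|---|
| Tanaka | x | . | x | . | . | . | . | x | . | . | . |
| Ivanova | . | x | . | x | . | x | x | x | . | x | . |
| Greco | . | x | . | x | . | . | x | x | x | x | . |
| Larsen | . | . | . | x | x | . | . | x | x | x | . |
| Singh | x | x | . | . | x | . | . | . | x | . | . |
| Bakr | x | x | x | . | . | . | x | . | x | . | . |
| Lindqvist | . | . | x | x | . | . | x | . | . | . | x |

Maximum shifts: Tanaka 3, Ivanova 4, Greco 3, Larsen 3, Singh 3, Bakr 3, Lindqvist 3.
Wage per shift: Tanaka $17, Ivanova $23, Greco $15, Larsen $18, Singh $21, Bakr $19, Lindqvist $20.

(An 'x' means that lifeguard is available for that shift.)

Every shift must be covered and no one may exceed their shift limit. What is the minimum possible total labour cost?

$250

Fri-AM can only be covered by Ivanova, so that assignment is forced.
Sun-PM can only be covered by Lindqvist, so that assignment is forced.
Picking the cheapest available lifeguard for each shift independently would cost $241, but that ignores the shift limits.
An optimal schedule: Tue-PM→Tanaka+Bakr, Wed-AM→Greco, Wed-PM→Tanaka, Thu-AM→Larsen, Thu-PM→Larsen, Fri-AM→Ivanova, Fri-PM→Greco+Bakr, Sat-AM→Tanaka, Sat-PM→Larsen+Bakr, Sun-AM→Greco, Sun-PM→Lindqvist.
Total: 17 + 19 + 15 + 17 + 18 + 18 + 23 + 15 + 19 + 17 + 18 + 19 + 15 + 20 = $250.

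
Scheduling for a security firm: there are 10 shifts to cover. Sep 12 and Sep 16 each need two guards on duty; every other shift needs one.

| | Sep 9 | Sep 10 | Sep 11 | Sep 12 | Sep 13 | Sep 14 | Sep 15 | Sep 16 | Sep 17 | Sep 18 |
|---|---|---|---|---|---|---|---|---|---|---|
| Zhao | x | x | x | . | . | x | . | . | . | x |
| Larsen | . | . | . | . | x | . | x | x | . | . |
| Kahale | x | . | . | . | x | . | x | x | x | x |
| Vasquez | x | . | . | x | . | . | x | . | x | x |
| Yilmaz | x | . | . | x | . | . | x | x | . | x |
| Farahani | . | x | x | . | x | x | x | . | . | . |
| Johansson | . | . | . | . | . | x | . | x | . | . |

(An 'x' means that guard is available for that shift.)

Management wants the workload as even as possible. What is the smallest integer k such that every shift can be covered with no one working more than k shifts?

With 7 guards and 12 worker-slots to fill, someone must work at least ⌈12/7⌉ = 2 shifts, so k ≥ 2.
k = 2 works: Sep 9→Kahale, Sep 10→Zhao, Sep 11→Zhao, Sep 12→Vasquez+Yilmaz, Sep 13→Larsen, Sep 14→Farahani, Sep 15→Larsen, Sep 16→Yilmaz+Johansson, Sep 17→Kahale, Sep 18→Vasquez.
Loads: Zhao 2, Larsen 2, Kahale 2, Vasquez 2, Yilmaz 2, Farahani 1, Johansson 1 — all ≤ 2.

2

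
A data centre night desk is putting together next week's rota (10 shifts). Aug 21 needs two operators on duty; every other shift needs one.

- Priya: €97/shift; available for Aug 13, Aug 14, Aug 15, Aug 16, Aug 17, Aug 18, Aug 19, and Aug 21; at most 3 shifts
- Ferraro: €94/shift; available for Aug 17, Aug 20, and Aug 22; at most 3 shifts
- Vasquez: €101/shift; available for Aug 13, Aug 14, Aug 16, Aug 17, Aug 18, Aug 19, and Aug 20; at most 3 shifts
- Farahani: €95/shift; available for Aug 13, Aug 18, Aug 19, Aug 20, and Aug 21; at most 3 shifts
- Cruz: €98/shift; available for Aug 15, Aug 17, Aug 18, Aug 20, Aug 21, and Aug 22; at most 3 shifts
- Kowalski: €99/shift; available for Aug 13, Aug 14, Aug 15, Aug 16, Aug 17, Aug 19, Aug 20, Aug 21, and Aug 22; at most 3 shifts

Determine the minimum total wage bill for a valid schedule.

Picking the cheapest available operator for each shift independently would cost €1050, but that ignores the shift limits.
An optimal schedule: Aug 13→Farahani, Aug 14→Priya, Aug 15→Priya, Aug 16→Priya, Aug 17→Ferraro, Aug 18→Cruz, Aug 19→Farahani, Aug 20→Ferraro, Aug 21→Farahani+Cruz, Aug 22→Ferraro.
Total: 95 + 97 + 97 + 97 + 94 + 98 + 95 + 94 + 95 + 98 + 94 = €1054.

€1054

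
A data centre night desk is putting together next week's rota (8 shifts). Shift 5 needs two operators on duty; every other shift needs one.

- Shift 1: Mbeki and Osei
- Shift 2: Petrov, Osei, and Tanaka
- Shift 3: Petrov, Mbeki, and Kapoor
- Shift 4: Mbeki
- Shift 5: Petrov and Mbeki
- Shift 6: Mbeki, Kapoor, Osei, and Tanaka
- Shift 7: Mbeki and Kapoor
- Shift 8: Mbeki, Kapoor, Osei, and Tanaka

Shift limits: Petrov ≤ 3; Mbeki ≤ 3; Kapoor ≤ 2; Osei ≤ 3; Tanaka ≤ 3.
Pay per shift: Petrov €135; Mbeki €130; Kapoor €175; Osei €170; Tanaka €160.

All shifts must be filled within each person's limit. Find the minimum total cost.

Shift 4 can only be covered by Mbeki, so that assignment is forced.
Shift 5 can only be covered by Petrov and Mbeki, so that assignment is forced.
Picking the cheapest available operator for each shift independently would cost €1180, but that ignores the shift limits.
An optimal schedule: Shift 1→Osei, Shift 2→Petrov, Shift 3→Petrov, Shift 4→Mbeki, Shift 5→Mbeki+Petrov, Shift 6→Tanaka, Shift 7→Mbeki, Shift 8→Tanaka.
Total: 170 + 135 + 135 + 130 + 130 + 135 + 160 + 130 + 160 = €1285.

€1285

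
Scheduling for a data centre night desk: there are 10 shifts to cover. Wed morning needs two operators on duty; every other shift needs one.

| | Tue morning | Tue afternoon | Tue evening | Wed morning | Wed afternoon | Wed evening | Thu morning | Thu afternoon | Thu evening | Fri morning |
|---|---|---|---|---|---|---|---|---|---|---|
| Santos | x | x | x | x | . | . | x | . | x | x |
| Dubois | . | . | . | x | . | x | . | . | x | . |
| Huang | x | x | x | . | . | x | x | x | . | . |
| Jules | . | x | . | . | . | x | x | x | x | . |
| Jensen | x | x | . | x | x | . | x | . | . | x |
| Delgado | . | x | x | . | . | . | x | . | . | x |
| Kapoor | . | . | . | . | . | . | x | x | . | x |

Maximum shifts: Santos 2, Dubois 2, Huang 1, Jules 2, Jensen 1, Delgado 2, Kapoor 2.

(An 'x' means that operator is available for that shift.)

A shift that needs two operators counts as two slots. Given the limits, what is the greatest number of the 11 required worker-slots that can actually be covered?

11

Total capacity across all operators is 2+2+1+2+1+2+2 = 12, and 11 slots are needed, so at most 11 can be filled.
An assignment achieving 11: Tue morning→Santos, Tue afternoon→Delgado, Tue evening→Huang, Wed morning→Santos+Dubois, Wed afternoon→Jensen, Wed evening→Dubois, Thu morning→Kapoor, Thu afternoon→Jules, Thu evening→Jules, Fri morning→Delgado.
Loads: Santos 2/2, Dubois 2/2, Huang 1/1, Jules 2/2, Jensen 1/1, Delgado 2/2, Kapoor 1/2.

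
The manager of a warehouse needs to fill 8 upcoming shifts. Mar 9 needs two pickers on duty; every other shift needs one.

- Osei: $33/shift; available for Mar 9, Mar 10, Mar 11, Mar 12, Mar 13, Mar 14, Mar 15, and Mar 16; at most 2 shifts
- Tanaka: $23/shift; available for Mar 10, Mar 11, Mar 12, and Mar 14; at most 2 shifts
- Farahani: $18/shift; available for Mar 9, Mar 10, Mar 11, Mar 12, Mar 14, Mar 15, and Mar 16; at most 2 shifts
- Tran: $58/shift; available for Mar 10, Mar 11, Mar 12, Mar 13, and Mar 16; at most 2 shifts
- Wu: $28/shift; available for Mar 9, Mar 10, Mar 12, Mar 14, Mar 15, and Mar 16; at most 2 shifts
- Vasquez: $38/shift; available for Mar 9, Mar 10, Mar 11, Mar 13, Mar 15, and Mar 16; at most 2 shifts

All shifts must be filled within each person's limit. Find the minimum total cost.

$242

Picking the cheapest available picker for each shift independently would cost $187, but that ignores the shift limits.
An optimal schedule: Mar 9→Wu+Osei, Mar 10→Vasquez, Mar 11→Tanaka, Mar 12→Tanaka, Mar 13→Osei, Mar 14→Farahani, Mar 15→Farahani, Mar 16→Wu.
Total: 28 + 33 + 38 + 23 + 23 + 33 + 18 + 18 + 28 = $242.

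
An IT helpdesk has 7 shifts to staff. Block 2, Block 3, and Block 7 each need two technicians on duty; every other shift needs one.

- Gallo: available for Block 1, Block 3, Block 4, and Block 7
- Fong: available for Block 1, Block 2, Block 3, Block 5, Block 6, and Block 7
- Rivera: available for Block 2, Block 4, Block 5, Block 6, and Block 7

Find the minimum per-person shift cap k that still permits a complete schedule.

With 3 technicians and 10 worker-slots to fill, someone must work at least ⌈10/3⌉ = 4 shifts, so k ≥ 4.
k = 4 works: Block 1→Gallo, Block 2→Fong+Rivera, Block 3→Gallo+Fong, Block 4→Gallo, Block 5→Fong, Block 6→Fong, Block 7→Gallo+Rivera.
Loads: Gallo 4, Fong 4, Rivera 2 — all ≤ 4.

4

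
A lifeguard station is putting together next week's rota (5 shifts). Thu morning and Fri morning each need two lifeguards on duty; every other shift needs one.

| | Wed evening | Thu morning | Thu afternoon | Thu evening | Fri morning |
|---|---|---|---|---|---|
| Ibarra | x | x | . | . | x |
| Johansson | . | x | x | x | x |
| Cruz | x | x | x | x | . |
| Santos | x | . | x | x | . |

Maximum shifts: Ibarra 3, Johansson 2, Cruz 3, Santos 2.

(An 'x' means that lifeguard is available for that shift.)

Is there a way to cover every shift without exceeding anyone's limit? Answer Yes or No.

Fri morning can only be covered by Ibarra and Johansson, so that assignment is forced.
One valid schedule: Wed evening→Ibarra, Thu morning→Ibarra+Johansson, Thu afternoon→Cruz, Thu evening→Cruz, Fri morning→Ibarra+Johansson.
Loads: Ibarra 3/3, Johansson 2/2, Cruz 2/3, Santos 0/2 — all within limits.

Yes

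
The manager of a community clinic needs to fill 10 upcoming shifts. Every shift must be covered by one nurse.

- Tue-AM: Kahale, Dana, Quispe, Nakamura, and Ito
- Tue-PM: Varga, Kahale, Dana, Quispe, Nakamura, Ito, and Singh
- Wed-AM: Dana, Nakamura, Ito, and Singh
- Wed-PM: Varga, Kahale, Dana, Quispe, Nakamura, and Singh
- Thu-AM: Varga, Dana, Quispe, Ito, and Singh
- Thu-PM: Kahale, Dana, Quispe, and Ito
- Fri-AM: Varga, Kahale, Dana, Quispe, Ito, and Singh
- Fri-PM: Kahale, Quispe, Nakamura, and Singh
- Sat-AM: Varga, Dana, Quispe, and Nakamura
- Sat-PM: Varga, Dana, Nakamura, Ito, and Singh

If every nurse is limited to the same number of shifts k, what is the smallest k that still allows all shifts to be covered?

2

With 7 nurses and 10 worker-slots to fill, someone must work at least ⌈10/7⌉ = 2 shifts, so k ≥ 2.
k = 2 works: Tue-AM→Dana, Tue-PM→Nakamura, Wed-AM→Dana, Wed-PM→Quispe, Thu-AM→Varga, Thu-PM→Kahale, Fri-AM→Quispe, Fri-PM→Kahale, Sat-AM→Varga, Sat-PM→Nakamura.
Loads: Varga 2, Kahale 2, Dana 2, Quispe 2, Nakamura 2, Ito 0, Singh 0 — all ≤ 2.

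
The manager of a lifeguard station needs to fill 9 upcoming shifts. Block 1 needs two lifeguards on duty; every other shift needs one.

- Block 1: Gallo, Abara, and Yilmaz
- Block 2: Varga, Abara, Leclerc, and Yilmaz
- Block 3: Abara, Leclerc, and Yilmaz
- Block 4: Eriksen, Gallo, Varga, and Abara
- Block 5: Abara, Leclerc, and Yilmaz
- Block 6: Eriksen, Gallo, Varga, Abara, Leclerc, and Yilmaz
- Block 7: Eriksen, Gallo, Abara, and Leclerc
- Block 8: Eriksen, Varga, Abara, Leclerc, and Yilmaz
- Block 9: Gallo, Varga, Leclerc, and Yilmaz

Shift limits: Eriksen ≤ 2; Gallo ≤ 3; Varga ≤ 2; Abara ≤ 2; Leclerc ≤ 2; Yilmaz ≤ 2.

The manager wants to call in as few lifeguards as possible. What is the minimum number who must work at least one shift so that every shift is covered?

5

10 slots to fill and no one can take more than 3, so at least ⌈10/3⌉ = 4 lifeguards are needed.
Any 4 lifeguards together have capacity at most 3+2+2+2 = 9 < 10 slots, so 4 can never suffice.
Eriksen, Gallo, Varga, Abara, and Leclerc alone can cover everything: Block 1→Gallo+Abara, Block 2→Varga, Block 3→Abara, Block 4→Eriksen, Block 5→Leclerc, Block 6→Gallo, Block 7→Eriksen, Block 8→Varga, Block 9→Gallo.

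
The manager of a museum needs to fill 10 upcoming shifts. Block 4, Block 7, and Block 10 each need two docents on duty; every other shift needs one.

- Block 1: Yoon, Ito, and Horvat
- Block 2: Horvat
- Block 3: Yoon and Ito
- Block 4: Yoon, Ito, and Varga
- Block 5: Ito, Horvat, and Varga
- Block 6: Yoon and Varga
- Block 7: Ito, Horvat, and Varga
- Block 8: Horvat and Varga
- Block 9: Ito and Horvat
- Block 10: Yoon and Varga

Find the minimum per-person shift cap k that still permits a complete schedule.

With 4 docents and 13 worker-slots to fill, someone must work at least ⌈13/4⌉ = 4 shifts, so k ≥ 4.
k = 4 works: Block 1→Yoon, Block 2→Horvat, Block 3→Yoon, Block 4→Ito+Varga, Block 5→Ito, Block 6→Yoon, Block 7→Ito+Horvat, Block 8→Horvat, Block 9→Ito, Block 10→Yoon+Varga.
Loads: Yoon 4, Ito 4, Horvat 3, Varga 2 — all ≤ 4.

4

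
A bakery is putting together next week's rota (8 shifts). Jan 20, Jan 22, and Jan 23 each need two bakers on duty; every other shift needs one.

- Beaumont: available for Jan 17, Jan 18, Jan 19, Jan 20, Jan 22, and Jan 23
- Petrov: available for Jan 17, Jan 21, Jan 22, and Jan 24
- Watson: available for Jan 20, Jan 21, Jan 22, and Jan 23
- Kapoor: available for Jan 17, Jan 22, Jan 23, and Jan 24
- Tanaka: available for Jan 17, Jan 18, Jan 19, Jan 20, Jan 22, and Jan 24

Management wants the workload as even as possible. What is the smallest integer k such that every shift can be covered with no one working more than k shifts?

3

With 5 bakers and 11 worker-slots to fill, someone must work at least ⌈11/5⌉ = 3 shifts, so k ≥ 3.
k = 3 works: Jan 17→Petrov, Jan 18→Beaumont, Jan 19→Beaumont, Jan 20→Beaumont+Watson, Jan 21→Petrov, Jan 22→Watson+Kapoor, Jan 23→Watson+Kapoor, Jan 24→Petrov.
Loads: Beaumont 3, Petrov 3, Watson 3, Kapoor 2, Tanaka 0 — all ≤ 3.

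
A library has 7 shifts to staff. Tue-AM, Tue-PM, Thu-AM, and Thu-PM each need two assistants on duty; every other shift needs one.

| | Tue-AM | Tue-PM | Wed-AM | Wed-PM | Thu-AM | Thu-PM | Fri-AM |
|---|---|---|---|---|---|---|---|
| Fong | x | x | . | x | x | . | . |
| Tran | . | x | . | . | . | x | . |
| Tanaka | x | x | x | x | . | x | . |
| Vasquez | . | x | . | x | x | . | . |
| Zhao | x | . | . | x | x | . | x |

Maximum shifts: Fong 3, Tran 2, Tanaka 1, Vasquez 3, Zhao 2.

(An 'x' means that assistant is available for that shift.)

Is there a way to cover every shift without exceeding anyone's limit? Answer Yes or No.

No

Total capacity is 11 and 11 slots are needed, so capacity alone doesn't rule it out.
Shifts {Wed-AM, Thu-PM} need 3 worker-slots in total, but the assistants available for any of those shifts (Tran and Tanaka) can supply at most 2 among them. So no valid schedule exists.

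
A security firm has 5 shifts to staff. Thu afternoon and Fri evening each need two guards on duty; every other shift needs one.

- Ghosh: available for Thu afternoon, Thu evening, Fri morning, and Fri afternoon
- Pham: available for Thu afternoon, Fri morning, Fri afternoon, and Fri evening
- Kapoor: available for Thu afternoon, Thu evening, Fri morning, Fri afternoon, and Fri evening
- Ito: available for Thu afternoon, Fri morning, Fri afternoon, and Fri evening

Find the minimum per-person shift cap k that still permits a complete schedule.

2

With 4 guards and 7 worker-slots to fill, someone must work at least ⌈7/4⌉ = 2 shifts, so k ≥ 2.
k = 2 works: Thu afternoon→Kapoor+Ito, Thu evening→Ghosh, Fri morning→Ghosh, Fri afternoon→Pham, Fri evening→Pham+Kapoor.
Loads: Ghosh 2, Pham 2, Kapoor 2, Ito 1 — all ≤ 2.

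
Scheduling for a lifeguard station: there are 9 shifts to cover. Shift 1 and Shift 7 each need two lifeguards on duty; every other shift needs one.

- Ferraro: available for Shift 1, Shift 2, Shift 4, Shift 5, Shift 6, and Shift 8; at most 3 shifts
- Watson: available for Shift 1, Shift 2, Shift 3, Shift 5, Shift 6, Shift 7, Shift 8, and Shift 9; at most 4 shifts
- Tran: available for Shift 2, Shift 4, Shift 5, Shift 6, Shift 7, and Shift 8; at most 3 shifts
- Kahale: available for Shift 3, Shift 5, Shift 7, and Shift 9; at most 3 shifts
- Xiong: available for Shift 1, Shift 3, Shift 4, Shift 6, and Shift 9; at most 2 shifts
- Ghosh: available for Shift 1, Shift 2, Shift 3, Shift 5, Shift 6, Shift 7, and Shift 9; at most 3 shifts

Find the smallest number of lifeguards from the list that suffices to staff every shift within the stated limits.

4

11 slots to fill and no one can take more than 4, so at least ⌈11/4⌉ = 3 lifeguards are needed.
Any 3 lifeguards together have capacity at most 4+3+3 = 10 < 11 slots, so 3 can never suffice.
Ferraro, Watson, Tran, and Kahale alone can cover everything: Shift 1→Ferraro+Watson, Shift 2→Ferraro, Shift 3→Watson, Shift 4→Ferraro, Shift 5→Tran, Shift 6→Watson, Shift 7→Tran+Kahale, Shift 8→Tran, Shift 9→Watson.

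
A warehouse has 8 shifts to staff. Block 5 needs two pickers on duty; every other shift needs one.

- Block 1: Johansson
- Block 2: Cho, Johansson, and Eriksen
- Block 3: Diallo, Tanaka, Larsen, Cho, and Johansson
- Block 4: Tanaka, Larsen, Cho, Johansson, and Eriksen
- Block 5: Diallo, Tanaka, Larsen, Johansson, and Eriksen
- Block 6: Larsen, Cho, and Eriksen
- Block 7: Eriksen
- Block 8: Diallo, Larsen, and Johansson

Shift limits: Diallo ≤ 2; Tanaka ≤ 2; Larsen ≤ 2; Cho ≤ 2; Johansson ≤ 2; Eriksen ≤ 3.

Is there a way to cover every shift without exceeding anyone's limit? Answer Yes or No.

Yes

Block 1 can only be covered by Johansson, so that assignment is forced.
Block 7 can only be covered by Eriksen, so that assignment is forced.
One valid schedule: Block 1→Johansson, Block 2→Cho, Block 3→Diallo, Block 4→Tanaka, Block 5→Tanaka+Larsen, Block 6→Larsen, Block 7→Eriksen, Block 8→Diallo.
Loads: Diallo 2/2, Tanaka 2/2, Larsen 2/2, Cho 1/2, Johansson 1/2, Eriksen 1/3 — all within limits.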